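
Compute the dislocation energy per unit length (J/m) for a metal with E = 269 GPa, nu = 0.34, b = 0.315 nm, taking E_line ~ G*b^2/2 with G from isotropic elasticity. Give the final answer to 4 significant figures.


Step 1: G = E / (2*(1+nu))
G = 269 / (2*(1+0.34)) = 100.373 GPa = 1.00373e+11 Pa
Step 2: E_line = G*b^2/2
b = 0.315 nm = 3.15e-10 m
E_line = 0.5 * 1.00373e+11 * (3.15e-10)^2 = 4.98e-09 J/m


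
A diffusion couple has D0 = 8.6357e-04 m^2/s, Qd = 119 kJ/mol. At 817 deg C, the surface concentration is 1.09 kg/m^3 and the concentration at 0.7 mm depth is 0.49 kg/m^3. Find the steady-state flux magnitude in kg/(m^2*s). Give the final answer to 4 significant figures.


Step 1: D = D0 * exp(-Qd/(R*T))
T = 817 + 273.15 = 1090.15 K
D = 8.6357e-04 * exp(-119e3 / (8.314 * 1090.15)) = 1.71473e-09 m^2/s
Step 2: J = D * (C1 - C2) / dx
J = 1.71473e-09 * (1.09 - 0.49) / 7e-04
J = 1.47e-06 kg/(m^2*s)


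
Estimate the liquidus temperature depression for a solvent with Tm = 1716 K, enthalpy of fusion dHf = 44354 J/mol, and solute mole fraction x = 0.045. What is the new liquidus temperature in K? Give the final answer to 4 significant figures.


dT = R*Tm^2*x / dHf
dT = 8.314 * 1716^2 * 0.045 / 44354
dT = 24.8384 K
T_new = 1716 - 24.8384 = 1691 K


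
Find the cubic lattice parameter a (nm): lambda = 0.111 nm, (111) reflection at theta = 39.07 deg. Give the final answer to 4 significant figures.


d = lambda / (2*sin(theta))
d = 0.111 / (2*sin(39.07 deg))
d = 0.0880576 nm
a = d * sqrt(h^2+k^2+l^2) = 0.0880576 * sqrt(3)
a = 0.1525 nm


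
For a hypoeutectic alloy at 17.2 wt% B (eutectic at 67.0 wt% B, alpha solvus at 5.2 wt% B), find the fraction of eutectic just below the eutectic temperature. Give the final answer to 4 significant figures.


f_primary = (C_e - C0) / (C_e - C_alpha_max)
f_primary = (67.0 - 17.2) / (67.0 - 5.2)
f_primary = 0.805825
f_eutectic = 1 - 0.805825 = 0.1942


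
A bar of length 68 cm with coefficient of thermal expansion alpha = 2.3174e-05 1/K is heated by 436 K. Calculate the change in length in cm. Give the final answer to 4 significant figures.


dL = L0 * alpha * dT
dL = 68 * 2.3174e-05 * 436
dL = 0.6871 cm


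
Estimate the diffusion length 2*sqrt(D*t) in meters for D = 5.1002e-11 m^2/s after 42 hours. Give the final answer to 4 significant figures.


t = 42 hr = 151200 s
Diffusion length = 2*sqrt(D*t)
= 2*sqrt(5.1002e-11 * 151200)
= 5.554e-03 m


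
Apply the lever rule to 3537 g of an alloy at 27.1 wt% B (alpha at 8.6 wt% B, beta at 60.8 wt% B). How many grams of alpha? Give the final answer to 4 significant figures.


f_alpha = (C_beta - C0) / (C_beta - C_alpha)
f_alpha = (60.8 - 27.1) / (60.8 - 8.6) = 0.645594
m_alpha = f_alpha * m_total = 0.645594 * 3537 = 2283 g


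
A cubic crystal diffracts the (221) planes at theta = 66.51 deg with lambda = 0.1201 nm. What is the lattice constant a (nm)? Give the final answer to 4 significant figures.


d = lambda / (2*sin(theta))
d = 0.1201 / (2*sin(66.51 deg))
d = 0.065476 nm
a = d * sqrt(h^2+k^2+l^2) = 0.065476 * sqrt(9)
a = 0.1964 nm


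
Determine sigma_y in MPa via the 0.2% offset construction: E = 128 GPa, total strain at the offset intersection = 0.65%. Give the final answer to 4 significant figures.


Offset strain = 0.002
Elastic strain at yield = total_strain - offset = 6.5e-03 - 0.002 = 4.5e-03
sigma_y = E * elastic_strain = 128000 * 4.5e-03
sigma_y = 576 MPa


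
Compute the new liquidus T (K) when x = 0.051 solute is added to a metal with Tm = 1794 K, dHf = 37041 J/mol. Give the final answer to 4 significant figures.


dT = R*Tm^2*x / dHf
dT = 8.314 * 1794^2 * 0.051 / 37041
dT = 36.8419 K
T_new = 1794 - 36.8419 = 1757 K


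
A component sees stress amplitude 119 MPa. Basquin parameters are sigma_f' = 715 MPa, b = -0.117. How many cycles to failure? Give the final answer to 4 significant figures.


sigma_a = sigma_f' * (2*Nf)^b
2*Nf = (sigma_a / sigma_f')^(1/b)
2*Nf = (119 / 715)^(1/-0.117)
2*Nf = 4.52961e+06
Nf = 2.265e+06 cycles


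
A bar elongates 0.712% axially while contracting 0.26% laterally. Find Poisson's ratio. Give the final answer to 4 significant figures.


nu = -epsilon_lat / epsilon_axial
Lateral strain is contraction (negative), so using magnitudes:
nu = 0.26 / 0.712
nu = 0.3652


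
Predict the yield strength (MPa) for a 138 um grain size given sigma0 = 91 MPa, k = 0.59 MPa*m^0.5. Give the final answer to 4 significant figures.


sigma_y = sigma0 + k / sqrt(d)
d = 138 um = 1.38e-04 m
sigma_y = 91 + 0.59 / sqrt(1.38e-04)
sigma_y = 141.2 MPa


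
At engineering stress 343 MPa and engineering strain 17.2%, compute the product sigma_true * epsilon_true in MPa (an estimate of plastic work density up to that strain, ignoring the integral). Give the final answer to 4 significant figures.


sigma_true = sigma_eng * (1 + epsilon_eng)
sigma_true = 343 * (1 + 0.172) = 401.996 MPa
epsilon_true = ln(1 + epsilon_eng)
epsilon_true = ln(1 + 0.172) = 0.158712
sigma_true * epsilon_true = 401.996 * 0.158712 = 63.8 MPa


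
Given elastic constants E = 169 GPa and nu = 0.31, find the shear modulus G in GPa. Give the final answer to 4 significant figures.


G = E / (2*(1+nu))
G = 169 / (2*(1+0.31))
G = 64.5 GPa


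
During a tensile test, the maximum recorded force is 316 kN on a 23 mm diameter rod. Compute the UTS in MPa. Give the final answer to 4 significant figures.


A0 = pi*(d/2)^2 = pi*(23/2)^2 = 415.476 mm^2
UTS = F_max / A0 = 316*1000 / 415.476
UTS = 760.6 MPa


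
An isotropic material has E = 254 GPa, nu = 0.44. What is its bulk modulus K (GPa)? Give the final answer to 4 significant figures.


K = E / (3*(1-2*nu))
K = 254 / (3*(1-2*0.44))
K = 705.6 GPa


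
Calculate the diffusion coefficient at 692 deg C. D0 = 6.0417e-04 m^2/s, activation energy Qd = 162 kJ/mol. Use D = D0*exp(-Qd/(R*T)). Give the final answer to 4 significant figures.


D = D0 * exp(-Qd / (R*T))
T = 965.15 K
D = 6.0417e-04 * exp(-162e3 / (8.314 * 965.15))
D = 1.031e-12 m^2/s


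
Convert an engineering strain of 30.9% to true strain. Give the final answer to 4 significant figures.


epsilon_true = ln(1 + epsilon_eng)
epsilon_true = ln(1 + 0.309)
epsilon_true = 0.2693


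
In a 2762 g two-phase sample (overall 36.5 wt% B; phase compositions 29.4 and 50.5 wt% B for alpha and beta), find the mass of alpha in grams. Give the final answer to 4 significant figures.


f_alpha = (C_beta - C0) / (C_beta - C_alpha)
f_alpha = (50.5 - 36.5) / (50.5 - 29.4) = 0.663507
m_alpha = f_alpha * m_total = 0.663507 * 2762 = 1833 g


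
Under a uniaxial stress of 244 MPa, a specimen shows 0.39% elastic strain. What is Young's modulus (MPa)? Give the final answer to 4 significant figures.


E = sigma / epsilon
epsilon = 0.39% = 3.9e-03
E = 244 / 3.9e-03
E = 62560 MPa


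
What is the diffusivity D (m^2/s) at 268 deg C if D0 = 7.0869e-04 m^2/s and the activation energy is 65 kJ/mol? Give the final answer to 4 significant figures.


D = D0 * exp(-Qd / (R*T))
T = 541.15 K
D = 7.0869e-04 * exp(-65e3 / (8.314 * 541.15))
D = 3.768e-10 m^2/s


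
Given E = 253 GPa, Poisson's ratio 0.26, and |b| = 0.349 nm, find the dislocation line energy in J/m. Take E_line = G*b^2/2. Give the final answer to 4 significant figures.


Step 1: G = E / (2*(1+nu))
G = 253 / (2*(1+0.26)) = 100.397 GPa = 1.00397e+11 Pa
Step 2: E_line = G*b^2/2
b = 0.349 nm = 3.49e-10 m
E_line = 0.5 * 1.00397e+11 * (3.49e-10)^2 = 6.114e-09 J/m


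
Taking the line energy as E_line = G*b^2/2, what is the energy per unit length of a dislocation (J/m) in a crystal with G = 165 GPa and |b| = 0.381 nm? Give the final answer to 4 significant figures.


E = G*b^2/2
b = 0.381 nm = 3.81e-10 m
G = 165 GPa = 1.65e+11 Pa
E = 0.5 * 1.65e+11 * (3.81e-10)^2
E = 1.198e-08 J/m


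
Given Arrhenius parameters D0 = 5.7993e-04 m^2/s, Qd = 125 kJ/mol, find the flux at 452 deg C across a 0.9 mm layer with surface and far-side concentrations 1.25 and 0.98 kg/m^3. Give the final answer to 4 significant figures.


Step 1: D = D0 * exp(-Qd/(R*T))
T = 452 + 273.15 = 725.15 K
D = 5.7993e-04 * exp(-125e3 / (8.314 * 725.15)) = 5.74038e-13 m^2/s
Step 2: J = D * (C1 - C2) / dx
J = 5.74038e-13 * (1.25 - 0.98) / 9e-04
J = 1.722e-10 kg/(m^2*s)


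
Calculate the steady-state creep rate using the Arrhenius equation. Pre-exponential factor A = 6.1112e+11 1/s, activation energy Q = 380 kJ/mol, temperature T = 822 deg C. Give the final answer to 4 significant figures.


rate = A * exp(-Q / (R*T))
T = 822 + 273.15 = 1095.15 K
rate = 6.1112e+11 * exp(-380e3 / (8.314 * 1095.15))
rate = 4.58e-07 1/s


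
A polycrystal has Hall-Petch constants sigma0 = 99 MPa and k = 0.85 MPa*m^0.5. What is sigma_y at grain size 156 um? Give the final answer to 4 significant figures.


sigma_y = sigma0 + k / sqrt(d)
d = 156 um = 1.56e-04 m
sigma_y = 99 + 0.85 / sqrt(1.56e-04)
sigma_y = 167.1 MPa


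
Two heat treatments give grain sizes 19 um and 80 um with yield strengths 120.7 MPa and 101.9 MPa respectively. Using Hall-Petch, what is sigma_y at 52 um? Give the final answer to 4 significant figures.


sigma_y = sigma0 + k / sqrt(d)
1/sqrt(d1) = 1/sqrt(1.9e-05) = 229.416;  1/sqrt(d2) = 111.803
k = (sigma1 - sigma2) / (1/sqrt(d1) - 1/sqrt(d2)) = (120.7 - 101.9) / (229.416 - 111.803) = 0.159847 MPa*m^0.5
sigma0 = sigma1 - k/sqrt(d1) = 120.7 - 0.159847*229.416 = 84.0285 MPa
sigma_y(d3) = 84.0285 + 0.159847 / sqrt(5.2e-05) = 106.2 MPa


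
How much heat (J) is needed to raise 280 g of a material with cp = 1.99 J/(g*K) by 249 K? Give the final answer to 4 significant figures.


Q = m * cp * dT
Q = 280 * 1.99 * 249
Q = 138700 J


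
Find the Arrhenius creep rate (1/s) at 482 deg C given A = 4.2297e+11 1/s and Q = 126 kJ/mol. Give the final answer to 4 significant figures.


rate = A * exp(-Q / (R*T))
T = 482 + 273.15 = 755.15 K
rate = 4.2297e+11 * exp(-126e3 / (8.314 * 755.15))
rate = 813.6 1/s


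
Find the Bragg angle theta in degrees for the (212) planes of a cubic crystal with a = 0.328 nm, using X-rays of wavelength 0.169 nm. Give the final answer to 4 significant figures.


d = a / sqrt(h^2+k^2+l^2)
d = 0.328 / sqrt(9) = 0.109333 nm
lambda = 2*d*sin(theta)  =>  sin(theta) = lambda / (2*d)
sin(theta) = 0.169 / (2 * 0.109333) = 0.772866
theta = 50.61 deg


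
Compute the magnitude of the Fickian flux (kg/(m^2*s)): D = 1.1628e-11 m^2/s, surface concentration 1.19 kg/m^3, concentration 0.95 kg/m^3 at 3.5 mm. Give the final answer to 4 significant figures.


J = -D * (dC/dx) = D * (C1 - C2) / dx
J = 1.1628e-11 * (1.19 - 0.95) / 3.5e-03
J = 7.973e-10 kg/(m^2*s)


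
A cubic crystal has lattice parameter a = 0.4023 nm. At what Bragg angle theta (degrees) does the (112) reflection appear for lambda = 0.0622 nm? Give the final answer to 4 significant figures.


d = a / sqrt(h^2+k^2+l^2)
d = 0.4023 / sqrt(6) = 0.164238 nm
lambda = 2*d*sin(theta)  =>  sin(theta) = lambda / (2*d)
sin(theta) = 0.0622 / (2 * 0.164238) = 0.189359
theta = 10.92 deg


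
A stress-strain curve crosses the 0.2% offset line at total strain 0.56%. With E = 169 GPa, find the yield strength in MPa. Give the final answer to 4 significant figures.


Offset strain = 0.002
Elastic strain at yield = total_strain - offset = 5.6e-03 - 0.002 = 3.6e-03
sigma_y = E * elastic_strain = 169000 * 3.6e-03
sigma_y = 608.4 MPa


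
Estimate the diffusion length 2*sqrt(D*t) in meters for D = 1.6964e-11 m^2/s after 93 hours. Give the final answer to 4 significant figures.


t = 93 hr = 334800 s
Diffusion length = 2*sqrt(D*t)
= 2*sqrt(1.6964e-11 * 334800)
= 4.766e-03 m


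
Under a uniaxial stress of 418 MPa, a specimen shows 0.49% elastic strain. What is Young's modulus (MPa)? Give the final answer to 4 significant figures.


E = sigma / epsilon
epsilon = 0.49% = 4.9e-03
E = 418 / 4.9e-03
E = 85310 MPa


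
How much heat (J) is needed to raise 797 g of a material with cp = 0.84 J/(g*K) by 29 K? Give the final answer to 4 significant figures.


Q = m * cp * dT
Q = 797 * 0.84 * 29
Q = 19410 J


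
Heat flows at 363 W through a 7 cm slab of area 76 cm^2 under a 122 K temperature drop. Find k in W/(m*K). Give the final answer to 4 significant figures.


k = Q*L / (A*dT)
L = 0.07 m, A = 7.6e-03 m^2
k = 363 * 0.07 / (7.6e-03 * 122)
k = 27.41 W/(m*K)


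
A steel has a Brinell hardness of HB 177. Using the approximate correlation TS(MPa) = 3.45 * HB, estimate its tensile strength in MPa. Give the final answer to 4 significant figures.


TS (MPa) = 3.45 * HB
TS = 3.45 * 177
TS = 610.7 MPa


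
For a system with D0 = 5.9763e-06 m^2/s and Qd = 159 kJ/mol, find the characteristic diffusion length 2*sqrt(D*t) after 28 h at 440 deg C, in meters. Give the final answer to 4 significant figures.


Step 1: D = D0 * exp(-Qd/(R*T))
T = 713.15 K
D = 5.9763e-06 * exp(-159e3 / (8.314 * 713.15)) = 1.34916e-17 m^2/s
Step 2: L = 2*sqrt(D*t)
t = 28 h = 100800 s
L = 2*sqrt(1.34916e-17 * 100800) = 2.332e-06 m


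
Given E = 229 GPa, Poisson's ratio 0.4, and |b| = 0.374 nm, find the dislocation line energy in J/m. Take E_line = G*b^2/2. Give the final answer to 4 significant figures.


Step 1: G = E / (2*(1+nu))
G = 229 / (2*(1+0.4)) = 81.7857 GPa = 8.17857e+10 Pa
Step 2: E_line = G*b^2/2
b = 0.374 nm = 3.74e-10 m
E_line = 0.5 * 8.17857e+10 * (3.74e-10)^2 = 5.72e-09 J/m


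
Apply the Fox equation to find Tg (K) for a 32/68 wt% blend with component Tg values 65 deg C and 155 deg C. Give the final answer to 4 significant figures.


1/Tg = w1/Tg1 + w2/Tg2 (in Kelvin)
Tg1 = 338.15 K, Tg2 = 428.15 K
1/Tg = 0.32/338.15 + 0.68/428.15
Tg = 394.5 K


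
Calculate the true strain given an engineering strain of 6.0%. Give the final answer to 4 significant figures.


epsilon_true = ln(1 + epsilon_eng)
epsilon_true = ln(1 + 0.06)
epsilon_true = 0.05827


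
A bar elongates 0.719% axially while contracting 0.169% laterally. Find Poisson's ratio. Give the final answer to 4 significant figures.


nu = -epsilon_lat / epsilon_axial
Lateral strain is contraction (negative), so using magnitudes:
nu = 0.169 / 0.719
nu = 0.235


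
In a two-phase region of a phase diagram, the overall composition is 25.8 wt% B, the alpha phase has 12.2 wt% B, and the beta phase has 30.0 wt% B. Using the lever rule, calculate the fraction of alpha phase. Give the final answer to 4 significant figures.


f_alpha = (C_beta - C0) / (C_beta - C_alpha)
f_alpha = (30.0 - 25.8) / (30.0 - 12.2)
f_alpha = 0.236


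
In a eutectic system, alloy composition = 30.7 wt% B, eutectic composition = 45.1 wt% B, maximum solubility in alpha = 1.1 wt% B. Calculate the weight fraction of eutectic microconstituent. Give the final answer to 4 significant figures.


f_primary = (C_e - C0) / (C_e - C_alpha_max)
f_primary = (45.1 - 30.7) / (45.1 - 1.1)
f_primary = 0.327273
f_eutectic = 1 - 0.327273 = 0.6727


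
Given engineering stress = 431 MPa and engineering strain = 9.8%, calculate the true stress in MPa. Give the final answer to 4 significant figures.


sigma_true = sigma_eng * (1 + epsilon_eng)
sigma_true = 431 * (1 + 0.098)
sigma_true = 473.2 MPa


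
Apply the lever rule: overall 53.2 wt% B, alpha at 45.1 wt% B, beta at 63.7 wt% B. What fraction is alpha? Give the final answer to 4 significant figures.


f_alpha = (C_beta - C0) / (C_beta - C_alpha)
f_alpha = (63.7 - 53.2) / (63.7 - 45.1)
f_alpha = 0.5645


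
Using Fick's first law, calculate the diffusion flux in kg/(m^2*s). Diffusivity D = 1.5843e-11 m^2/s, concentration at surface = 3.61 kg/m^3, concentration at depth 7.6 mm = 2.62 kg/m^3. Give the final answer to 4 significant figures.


J = -D * (dC/dx) = D * (C1 - C2) / dx
J = 1.5843e-11 * (3.61 - 2.62) / 7.6e-03
J = 2.064e-09 kg/(m^2*s)


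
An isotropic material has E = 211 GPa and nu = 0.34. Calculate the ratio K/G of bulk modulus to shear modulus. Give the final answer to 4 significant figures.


G = E / (2*(1+nu))
G = 211 / (2*(1+0.34)) = 78.7313 GPa
K = E / (3*(1-2*nu))
K = 211 / (3*(1-2*0.34)) = 219.792 GPa
K/G = 219.792 / 78.7313 = 2.792


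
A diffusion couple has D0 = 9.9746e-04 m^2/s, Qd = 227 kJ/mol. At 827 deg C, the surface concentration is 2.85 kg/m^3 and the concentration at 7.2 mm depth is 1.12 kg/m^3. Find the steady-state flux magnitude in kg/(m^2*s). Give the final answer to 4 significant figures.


Step 1: D = D0 * exp(-Qd/(R*T))
T = 827 + 273.15 = 1100.15 K
D = 9.9746e-04 * exp(-227e3 / (8.314 * 1100.15)) = 1.66206e-14 m^2/s
Step 2: J = D * (C1 - C2) / dx
J = 1.66206e-14 * (2.85 - 1.12) / 7.2e-03
J = 3.994e-12 kg/(m^2*s)


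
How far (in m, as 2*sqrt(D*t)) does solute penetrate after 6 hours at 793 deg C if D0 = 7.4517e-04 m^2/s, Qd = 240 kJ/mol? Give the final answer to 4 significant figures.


Step 1: D = D0 * exp(-Qd/(R*T))
T = 1066.15 K
D = 7.4517e-04 * exp(-240e3 / (8.314 * 1066.15)) = 1.2982e-15 m^2/s
Step 2: L = 2*sqrt(D*t)
t = 6 h = 21600 s
L = 2*sqrt(1.2982e-15 * 21600) = 1.059e-05 m


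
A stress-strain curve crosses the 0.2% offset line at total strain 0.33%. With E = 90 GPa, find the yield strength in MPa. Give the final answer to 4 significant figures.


Offset strain = 0.002
Elastic strain at yield = total_strain - offset = 3.3e-03 - 0.002 = 1.3e-03
sigma_y = E * elastic_strain = 90000 * 1.3e-03
sigma_y = 117 MPa


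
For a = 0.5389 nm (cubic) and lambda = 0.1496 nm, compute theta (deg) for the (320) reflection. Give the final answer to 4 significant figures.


d = a / sqrt(h^2+k^2+l^2)
d = 0.5389 / sqrt(13) = 0.149464 nm
lambda = 2*d*sin(theta)  =>  sin(theta) = lambda / (2*d)
sin(theta) = 0.1496 / (2 * 0.149464) = 0.500455
theta = 30.03 deg


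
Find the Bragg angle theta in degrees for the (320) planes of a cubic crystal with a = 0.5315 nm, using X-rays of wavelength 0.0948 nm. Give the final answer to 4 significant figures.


d = a / sqrt(h^2+k^2+l^2)
d = 0.5315 / sqrt(13) = 0.147412 nm
lambda = 2*d*sin(theta)  =>  sin(theta) = lambda / (2*d)
sin(theta) = 0.0948 / (2 * 0.147412) = 0.321549
theta = 18.76 deg


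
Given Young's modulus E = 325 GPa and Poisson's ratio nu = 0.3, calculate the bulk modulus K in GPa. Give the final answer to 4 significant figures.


K = E / (3*(1-2*nu))
K = 325 / (3*(1-2*0.3))
K = 270.8 GPa


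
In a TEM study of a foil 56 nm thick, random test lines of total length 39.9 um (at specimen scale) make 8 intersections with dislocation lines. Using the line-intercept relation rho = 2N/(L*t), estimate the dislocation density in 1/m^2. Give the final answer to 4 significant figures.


rho = 2N / (L * t)
L = 39.9 um = 3.99e-05 m, t = 56 nm = 5.6e-08 m
rho = 2 * 8 / (3.99e-05 * 5.6e-08)
rho = 7.161e+12 1/m^2


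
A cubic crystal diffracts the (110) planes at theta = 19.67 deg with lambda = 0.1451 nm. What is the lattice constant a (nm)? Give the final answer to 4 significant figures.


d = lambda / (2*sin(theta))
d = 0.1451 / (2*sin(19.67 deg))
d = 0.215536 nm
a = d * sqrt(h^2+k^2+l^2) = 0.215536 * sqrt(2)
a = 0.3048 nm


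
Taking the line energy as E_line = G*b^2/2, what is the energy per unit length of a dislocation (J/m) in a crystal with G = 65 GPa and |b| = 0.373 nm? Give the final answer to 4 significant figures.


E = G*b^2/2
b = 0.373 nm = 3.73e-10 m
G = 65 GPa = 6.5e+10 Pa
E = 0.5 * 6.5e+10 * (3.73e-10)^2
E = 4.522e-09 J/m


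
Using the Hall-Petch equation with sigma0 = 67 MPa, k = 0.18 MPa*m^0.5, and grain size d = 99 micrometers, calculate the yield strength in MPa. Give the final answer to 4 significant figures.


sigma_y = sigma0 + k / sqrt(d)
d = 99 um = 9.9e-05 m
sigma_y = 67 + 0.18 / sqrt(9.9e-05)
sigma_y = 85.09 MPa


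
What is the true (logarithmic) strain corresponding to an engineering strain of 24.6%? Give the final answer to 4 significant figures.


epsilon_true = ln(1 + epsilon_eng)
epsilon_true = ln(1 + 0.246)
epsilon_true = 0.2199


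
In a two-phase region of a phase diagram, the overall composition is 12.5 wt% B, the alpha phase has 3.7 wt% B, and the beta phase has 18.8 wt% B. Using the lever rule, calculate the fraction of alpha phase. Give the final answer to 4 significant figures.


f_alpha = (C_beta - C0) / (C_beta - C_alpha)
f_alpha = (18.8 - 12.5) / (18.8 - 3.7)
f_alpha = 0.4172


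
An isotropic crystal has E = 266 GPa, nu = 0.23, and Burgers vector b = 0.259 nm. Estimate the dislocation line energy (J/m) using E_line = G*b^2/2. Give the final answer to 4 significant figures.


Step 1: G = E / (2*(1+nu))
G = 266 / (2*(1+0.23)) = 108.13 GPa = 1.0813e+11 Pa
Step 2: E_line = G*b^2/2
b = 0.259 nm = 2.59e-10 m
E_line = 0.5 * 1.0813e+11 * (2.59e-10)^2 = 3.627e-09 J/m


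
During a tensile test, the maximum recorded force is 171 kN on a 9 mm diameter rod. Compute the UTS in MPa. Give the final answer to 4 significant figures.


A0 = pi*(d/2)^2 = pi*(9/2)^2 = 63.6173 mm^2
UTS = F_max / A0 = 171*1000 / 63.6173
UTS = 2688 MPa


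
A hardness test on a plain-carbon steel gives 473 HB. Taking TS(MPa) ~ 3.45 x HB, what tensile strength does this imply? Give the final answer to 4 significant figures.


TS (MPa) = 3.45 * HB
TS = 3.45 * 473
TS = 1632 MPa


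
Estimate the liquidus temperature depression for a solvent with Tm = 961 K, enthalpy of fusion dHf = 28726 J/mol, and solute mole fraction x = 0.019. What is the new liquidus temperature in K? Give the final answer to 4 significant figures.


dT = R*Tm^2*x / dHf
dT = 8.314 * 961^2 * 0.019 / 28726
dT = 5.0785 K
T_new = 961 - 5.0785 = 955.9 K


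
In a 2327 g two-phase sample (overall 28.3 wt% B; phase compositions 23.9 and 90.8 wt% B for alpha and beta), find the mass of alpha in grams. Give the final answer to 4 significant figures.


f_alpha = (C_beta - C0) / (C_beta - C_alpha)
f_alpha = (90.8 - 28.3) / (90.8 - 23.9) = 0.93423
m_alpha = f_alpha * m_total = 0.93423 * 2327 = 2174 g


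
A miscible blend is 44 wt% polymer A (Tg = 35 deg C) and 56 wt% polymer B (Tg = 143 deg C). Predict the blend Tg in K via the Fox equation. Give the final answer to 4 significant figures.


1/Tg = w1/Tg1 + w2/Tg2 (in Kelvin)
Tg1 = 308.15 K, Tg2 = 416.15 K
1/Tg = 0.44/308.15 + 0.56/416.15
Tg = 360.5 K


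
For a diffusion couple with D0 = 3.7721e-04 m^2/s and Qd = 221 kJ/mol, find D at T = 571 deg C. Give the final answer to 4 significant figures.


D = D0 * exp(-Qd / (R*T))
T = 844.15 K
D = 3.7721e-04 * exp(-221e3 / (8.314 * 844.15))
D = 7.961e-18 m^2/s


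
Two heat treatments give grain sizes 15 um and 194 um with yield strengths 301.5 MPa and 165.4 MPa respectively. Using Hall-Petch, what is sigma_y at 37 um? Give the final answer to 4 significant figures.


sigma_y = sigma0 + k / sqrt(d)
1/sqrt(d1) = 1/sqrt(1.5e-05) = 258.199;  1/sqrt(d2) = 71.7958
k = (sigma1 - sigma2) / (1/sqrt(d1) - 1/sqrt(d2)) = (301.5 - 165.4) / (258.199 - 71.7958) = 0.730138 MPa*m^0.5
sigma0 = sigma1 - k/sqrt(d1) = 301.5 - 0.730138*258.199 = 112.979 MPa
sigma_y(d3) = 112.979 + 0.730138 / sqrt(3.7e-05) = 233 MPa


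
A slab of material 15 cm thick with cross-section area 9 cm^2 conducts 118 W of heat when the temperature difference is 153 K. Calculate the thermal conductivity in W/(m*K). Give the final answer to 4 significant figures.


k = Q*L / (A*dT)
L = 0.15 m, A = 9e-04 m^2
k = 118 * 0.15 / (9e-04 * 153)
k = 128.5 W/(m*K)


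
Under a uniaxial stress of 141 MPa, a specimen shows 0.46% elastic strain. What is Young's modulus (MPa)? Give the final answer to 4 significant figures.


E = sigma / epsilon
epsilon = 0.46% = 4.6e-03
E = 141 / 4.6e-03
E = 30650 MPa


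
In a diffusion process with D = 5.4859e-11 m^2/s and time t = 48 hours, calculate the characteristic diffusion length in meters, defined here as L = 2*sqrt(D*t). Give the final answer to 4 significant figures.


t = 48 hr = 172800 s
Diffusion length = 2*sqrt(D*t)
= 2*sqrt(5.4859e-11 * 172800)
= 6.158e-03 m


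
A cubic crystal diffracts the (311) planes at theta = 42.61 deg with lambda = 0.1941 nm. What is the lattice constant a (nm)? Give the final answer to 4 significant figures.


d = lambda / (2*sin(theta))
d = 0.1941 / (2*sin(42.61 deg))
d = 0.143352 nm
a = d * sqrt(h^2+k^2+l^2) = 0.143352 * sqrt(11)
a = 0.4754 nm


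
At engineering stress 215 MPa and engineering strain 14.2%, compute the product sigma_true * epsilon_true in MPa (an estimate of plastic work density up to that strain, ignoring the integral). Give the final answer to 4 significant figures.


sigma_true = sigma_eng * (1 + epsilon_eng)
sigma_true = 215 * (1 + 0.142) = 245.53 MPa
epsilon_true = ln(1 + epsilon_eng)
epsilon_true = ln(1 + 0.142) = 0.132781
sigma_true * epsilon_true = 245.53 * 0.132781 = 32.6 MPa


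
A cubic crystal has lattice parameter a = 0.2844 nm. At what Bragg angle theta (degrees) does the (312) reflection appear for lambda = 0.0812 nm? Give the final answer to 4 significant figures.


d = a / sqrt(h^2+k^2+l^2)
d = 0.2844 / sqrt(14) = 0.0760091 nm
lambda = 2*d*sin(theta)  =>  sin(theta) = lambda / (2*d)
sin(theta) = 0.0812 / (2 * 0.0760091) = 0.534147
theta = 32.29 deg


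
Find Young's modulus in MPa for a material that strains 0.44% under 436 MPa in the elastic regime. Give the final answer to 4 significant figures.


E = sigma / epsilon
epsilon = 0.44% = 4.4e-03
E = 436 / 4.4e-03
E = 99090 MPa


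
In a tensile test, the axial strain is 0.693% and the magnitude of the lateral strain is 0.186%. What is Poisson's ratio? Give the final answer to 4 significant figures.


nu = -epsilon_lat / epsilon_axial
Lateral strain is contraction (negative), so using magnitudes:
nu = 0.186 / 0.693
nu = 0.2684


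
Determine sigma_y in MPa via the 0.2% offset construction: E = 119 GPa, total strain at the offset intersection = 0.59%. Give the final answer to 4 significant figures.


Offset strain = 0.002
Elastic strain at yield = total_strain - offset = 5.9e-03 - 0.002 = 3.9e-03
sigma_y = E * elastic_strain = 119000 * 3.9e-03
sigma_y = 464.1 MPa


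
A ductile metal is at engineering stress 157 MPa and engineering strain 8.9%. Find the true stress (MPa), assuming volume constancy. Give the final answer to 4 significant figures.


sigma_true = sigma_eng * (1 + epsilon_eng)
sigma_true = 157 * (1 + 0.089)
sigma_true = 171 MPa


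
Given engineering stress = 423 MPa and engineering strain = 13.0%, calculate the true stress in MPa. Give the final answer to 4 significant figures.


sigma_true = sigma_eng * (1 + epsilon_eng)
sigma_true = 423 * (1 + 0.13)
sigma_true = 478 MPa


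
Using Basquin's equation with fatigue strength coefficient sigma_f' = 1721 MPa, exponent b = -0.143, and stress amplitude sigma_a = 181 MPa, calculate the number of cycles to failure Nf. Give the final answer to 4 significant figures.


sigma_a = sigma_f' * (2*Nf)^b
2*Nf = (sigma_a / sigma_f')^(1/b)
2*Nf = (181 / 1721)^(1/-0.143)
2*Nf = 6.91634e+06
Nf = 3.458e+06 cycles


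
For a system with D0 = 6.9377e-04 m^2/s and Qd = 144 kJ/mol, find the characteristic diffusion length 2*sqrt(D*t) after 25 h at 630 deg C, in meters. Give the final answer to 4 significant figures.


Step 1: D = D0 * exp(-Qd/(R*T))
T = 903.15 K
D = 6.9377e-04 * exp(-144e3 / (8.314 * 903.15)) = 3.25478e-12 m^2/s
Step 2: L = 2*sqrt(D*t)
t = 25 h = 90000 s
L = 2*sqrt(3.25478e-12 * 90000) = 1.082e-03 m


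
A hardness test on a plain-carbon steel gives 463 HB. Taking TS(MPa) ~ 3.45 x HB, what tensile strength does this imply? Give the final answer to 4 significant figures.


TS (MPa) = 3.45 * HB
TS = 3.45 * 463
TS = 1597 MPa


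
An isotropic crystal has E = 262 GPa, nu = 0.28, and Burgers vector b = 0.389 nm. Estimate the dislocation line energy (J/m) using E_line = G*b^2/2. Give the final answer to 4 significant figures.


Step 1: G = E / (2*(1+nu))
G = 262 / (2*(1+0.28)) = 102.344 GPa = 1.02344e+11 Pa
Step 2: E_line = G*b^2/2
b = 0.389 nm = 3.89e-10 m
E_line = 0.5 * 1.02344e+11 * (3.89e-10)^2 = 7.743e-09 J/m


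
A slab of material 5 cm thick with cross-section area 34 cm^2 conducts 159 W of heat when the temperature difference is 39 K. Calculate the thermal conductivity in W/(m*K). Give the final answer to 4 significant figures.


k = Q*L / (A*dT)
L = 0.05 m, A = 3.4e-03 m^2
k = 159 * 0.05 / (3.4e-03 * 39)
k = 59.95 W/(m*K)


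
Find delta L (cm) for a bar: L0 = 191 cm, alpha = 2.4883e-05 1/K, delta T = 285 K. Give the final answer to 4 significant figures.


dL = L0 * alpha * dT
dL = 191 * 2.4883e-05 * 285
dL = 1.355 cm


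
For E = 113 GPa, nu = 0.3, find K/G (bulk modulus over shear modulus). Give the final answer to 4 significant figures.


G = E / (2*(1+nu))
G = 113 / (2*(1+0.3)) = 43.4615 GPa
K = E / (3*(1-2*nu))
K = 113 / (3*(1-2*0.3)) = 94.1667 GPa
K/G = 94.1667 / 43.4615 = 2.167


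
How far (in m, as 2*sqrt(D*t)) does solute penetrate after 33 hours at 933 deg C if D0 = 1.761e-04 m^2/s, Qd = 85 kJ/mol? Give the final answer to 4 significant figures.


Step 1: D = D0 * exp(-Qd/(R*T))
T = 1206.15 K
D = 1.761e-04 * exp(-85e3 / (8.314 * 1206.15)) = 3.66892e-08 m^2/s
Step 2: L = 2*sqrt(D*t)
t = 33 h = 118800 s
L = 2*sqrt(3.66892e-08 * 118800) = 0.132 m


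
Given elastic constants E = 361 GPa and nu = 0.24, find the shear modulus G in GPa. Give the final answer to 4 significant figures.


G = E / (2*(1+nu))
G = 361 / (2*(1+0.24))
G = 145.6 GPa


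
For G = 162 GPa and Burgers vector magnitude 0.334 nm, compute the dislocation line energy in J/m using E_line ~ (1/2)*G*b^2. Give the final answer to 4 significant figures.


E = G*b^2/2
b = 0.334 nm = 3.34e-10 m
G = 162 GPa = 1.62e+11 Pa
E = 0.5 * 1.62e+11 * (3.34e-10)^2
E = 9.036e-09 J/m


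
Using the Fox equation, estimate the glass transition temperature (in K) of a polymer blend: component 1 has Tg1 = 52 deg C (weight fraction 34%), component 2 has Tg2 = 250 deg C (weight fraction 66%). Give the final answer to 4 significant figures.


1/Tg = w1/Tg1 + w2/Tg2 (in Kelvin)
Tg1 = 325.15 K, Tg2 = 523.15 K
1/Tg = 0.34/325.15 + 0.66/523.15
Tg = 433.4 K


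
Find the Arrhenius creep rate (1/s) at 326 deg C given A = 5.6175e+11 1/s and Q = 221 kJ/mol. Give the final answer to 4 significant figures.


rate = A * exp(-Q / (R*T))
T = 326 + 273.15 = 599.15 K
rate = 5.6175e+11 * exp(-221e3 / (8.314 * 599.15))
rate = 3.032e-08 1/s


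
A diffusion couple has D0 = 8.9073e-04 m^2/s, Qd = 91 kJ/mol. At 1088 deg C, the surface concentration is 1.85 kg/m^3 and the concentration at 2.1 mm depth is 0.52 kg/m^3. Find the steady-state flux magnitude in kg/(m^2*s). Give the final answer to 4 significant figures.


Step 1: D = D0 * exp(-Qd/(R*T))
T = 1088 + 273.15 = 1361.15 K
D = 8.9073e-04 * exp(-91e3 / (8.314 * 1361.15)) = 2.86722e-07 m^2/s
Step 2: J = D * (C1 - C2) / dx
J = 2.86722e-07 * (1.85 - 0.52) / 2.1e-03
J = 1.816e-04 kg/(m^2*s)


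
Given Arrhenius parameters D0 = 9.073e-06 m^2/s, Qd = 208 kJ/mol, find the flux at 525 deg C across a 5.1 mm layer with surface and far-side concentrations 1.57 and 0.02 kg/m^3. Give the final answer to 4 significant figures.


Step 1: D = D0 * exp(-Qd/(R*T))
T = 525 + 273.15 = 798.15 K
D = 9.073e-06 * exp(-208e3 / (8.314 * 798.15)) = 2.21194e-19 m^2/s
Step 2: J = D * (C1 - C2) / dx
J = 2.21194e-19 * (1.57 - 0.02) / 5.1e-03
J = 6.723e-17 kg/(m^2*s)


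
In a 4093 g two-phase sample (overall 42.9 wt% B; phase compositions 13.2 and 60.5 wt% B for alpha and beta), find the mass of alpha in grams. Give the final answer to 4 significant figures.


f_alpha = (C_beta - C0) / (C_beta - C_alpha)
f_alpha = (60.5 - 42.9) / (60.5 - 13.2) = 0.372093
m_alpha = f_alpha * m_total = 0.372093 * 4093 = 1523 g


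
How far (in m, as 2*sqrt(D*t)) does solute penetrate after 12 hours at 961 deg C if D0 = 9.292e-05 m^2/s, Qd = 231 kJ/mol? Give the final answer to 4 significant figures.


Step 1: D = D0 * exp(-Qd/(R*T))
T = 1234.15 K
D = 9.292e-05 * exp(-231e3 / (8.314 * 1234.15)) = 1.55175e-14 m^2/s
Step 2: L = 2*sqrt(D*t)
t = 12 h = 43200 s
L = 2*sqrt(1.55175e-14 * 43200) = 5.178e-05 m


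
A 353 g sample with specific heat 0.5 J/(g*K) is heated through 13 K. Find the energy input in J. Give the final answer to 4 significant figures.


Q = m * cp * dT
Q = 353 * 0.5 * 13
Q = 2295 J


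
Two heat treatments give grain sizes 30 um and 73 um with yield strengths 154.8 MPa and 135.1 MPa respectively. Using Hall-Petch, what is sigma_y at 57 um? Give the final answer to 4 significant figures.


sigma_y = sigma0 + k / sqrt(d)
1/sqrt(d1) = 1/sqrt(3e-05) = 182.574;  1/sqrt(d2) = 117.041
k = (sigma1 - sigma2) / (1/sqrt(d1) - 1/sqrt(d2)) = (154.8 - 135.1) / (182.574 - 117.041) = 0.300612 MPa*m^0.5
sigma0 = sigma1 - k/sqrt(d1) = 154.8 - 0.300612*182.574 = 99.9161 MPa
sigma_y(d3) = 99.9161 + 0.300612 / sqrt(5.7e-05) = 139.7 MPa


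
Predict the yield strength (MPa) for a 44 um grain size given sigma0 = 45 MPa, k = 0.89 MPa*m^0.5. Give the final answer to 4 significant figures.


sigma_y = sigma0 + k / sqrt(d)
d = 44 um = 4.4e-05 m
sigma_y = 45 + 0.89 / sqrt(4.4e-05)
sigma_y = 179.2 MPa


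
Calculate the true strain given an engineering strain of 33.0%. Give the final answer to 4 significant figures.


epsilon_true = ln(1 + epsilon_eng)
epsilon_true = ln(1 + 0.33)
epsilon_true = 0.2852


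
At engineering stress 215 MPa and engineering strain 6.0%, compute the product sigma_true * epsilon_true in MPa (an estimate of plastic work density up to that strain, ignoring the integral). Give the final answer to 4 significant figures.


sigma_true = sigma_eng * (1 + epsilon_eng)
sigma_true = 215 * (1 + 0.06) = 227.9 MPa
epsilon_true = ln(1 + epsilon_eng)
epsilon_true = ln(1 + 0.06) = 0.0582689
sigma_true * epsilon_true = 227.9 * 0.0582689 = 13.28 MPa


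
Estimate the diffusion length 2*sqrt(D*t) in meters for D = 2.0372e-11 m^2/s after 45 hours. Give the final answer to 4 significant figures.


t = 45 hr = 162000 s
Diffusion length = 2*sqrt(D*t)
= 2*sqrt(2.0372e-11 * 162000)
= 3.633e-03 m


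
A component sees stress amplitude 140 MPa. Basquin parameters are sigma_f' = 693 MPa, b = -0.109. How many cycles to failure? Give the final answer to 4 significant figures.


sigma_a = sigma_f' * (2*Nf)^b
2*Nf = (sigma_a / sigma_f')^(1/b)
2*Nf = (140 / 693)^(1/-0.109)
2*Nf = 2.3579e+06
Nf = 1.179e+06 cycles


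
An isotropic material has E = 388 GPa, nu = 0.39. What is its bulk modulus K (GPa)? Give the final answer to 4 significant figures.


K = E / (3*(1-2*nu))
K = 388 / (3*(1-2*0.39))
K = 587.9 GPa


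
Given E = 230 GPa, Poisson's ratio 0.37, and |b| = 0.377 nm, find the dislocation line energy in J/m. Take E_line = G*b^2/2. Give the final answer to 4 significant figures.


Step 1: G = E / (2*(1+nu))
G = 230 / (2*(1+0.37)) = 83.9416 GPa = 8.39416e+10 Pa
Step 2: E_line = G*b^2/2
b = 0.377 nm = 3.77e-10 m
E_line = 0.5 * 8.39416e+10 * (3.77e-10)^2 = 5.965e-09 J/m


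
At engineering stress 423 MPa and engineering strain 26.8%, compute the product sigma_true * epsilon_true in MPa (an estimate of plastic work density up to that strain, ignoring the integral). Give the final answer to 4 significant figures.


sigma_true = sigma_eng * (1 + epsilon_eng)
sigma_true = 423 * (1 + 0.268) = 536.364 MPa
epsilon_true = ln(1 + epsilon_eng)
epsilon_true = ln(1 + 0.268) = 0.237441
sigma_true * epsilon_true = 536.364 * 0.237441 = 127.4 MPa


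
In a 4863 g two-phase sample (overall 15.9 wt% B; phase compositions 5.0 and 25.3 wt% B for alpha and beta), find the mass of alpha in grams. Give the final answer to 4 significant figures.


f_alpha = (C_beta - C0) / (C_beta - C_alpha)
f_alpha = (25.3 - 15.9) / (25.3 - 5.0) = 0.463054
m_alpha = f_alpha * m_total = 0.463054 * 4863 = 2252 g


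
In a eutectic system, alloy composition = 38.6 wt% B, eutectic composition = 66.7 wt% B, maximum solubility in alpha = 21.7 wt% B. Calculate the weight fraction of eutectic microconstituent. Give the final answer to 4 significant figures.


f_primary = (C_e - C0) / (C_e - C_alpha_max)
f_primary = (66.7 - 38.6) / (66.7 - 21.7)
f_primary = 0.624444
f_eutectic = 1 - 0.624444 = 0.3756


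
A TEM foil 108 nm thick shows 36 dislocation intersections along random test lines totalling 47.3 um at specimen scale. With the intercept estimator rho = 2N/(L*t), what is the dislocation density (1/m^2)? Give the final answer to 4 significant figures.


rho = 2N / (L * t)
L = 47.3 um = 4.73e-05 m, t = 108 nm = 1.08e-07 m
rho = 2 * 36 / (4.73e-05 * 1.08e-07)
rho = 1.409e+13 1/m^2


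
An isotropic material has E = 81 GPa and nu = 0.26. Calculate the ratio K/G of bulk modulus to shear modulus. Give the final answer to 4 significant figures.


G = E / (2*(1+nu))
G = 81 / (2*(1+0.26)) = 32.1429 GPa
K = E / (3*(1-2*nu))
K = 81 / (3*(1-2*0.26)) = 56.25 GPa
K/G = 56.25 / 32.1429 = 1.75


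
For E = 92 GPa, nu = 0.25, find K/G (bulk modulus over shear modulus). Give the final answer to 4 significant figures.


G = E / (2*(1+nu))
G = 92 / (2*(1+0.25)) = 36.8 GPa
K = E / (3*(1-2*nu))
K = 92 / (3*(1-2*0.25)) = 61.3333 GPa
K/G = 61.3333 / 36.8 = 1.667


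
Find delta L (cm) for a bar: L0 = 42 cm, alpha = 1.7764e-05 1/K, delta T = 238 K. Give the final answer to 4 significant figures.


dL = L0 * alpha * dT
dL = 42 * 1.7764e-05 * 238
dL = 0.1776 cm


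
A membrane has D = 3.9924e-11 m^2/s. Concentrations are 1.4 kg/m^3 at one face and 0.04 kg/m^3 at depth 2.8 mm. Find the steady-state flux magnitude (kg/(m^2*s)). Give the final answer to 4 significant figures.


J = -D * (dC/dx) = D * (C1 - C2) / dx
J = 3.9924e-11 * (1.4 - 0.04) / 2.8e-03
J = 1.939e-08 kg/(m^2*s)


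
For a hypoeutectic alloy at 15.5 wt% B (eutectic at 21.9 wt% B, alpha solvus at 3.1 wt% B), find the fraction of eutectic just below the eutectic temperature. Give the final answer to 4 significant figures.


f_primary = (C_e - C0) / (C_e - C_alpha_max)
f_primary = (21.9 - 15.5) / (21.9 - 3.1)
f_primary = 0.340426
f_eutectic = 1 - 0.340426 = 0.6596


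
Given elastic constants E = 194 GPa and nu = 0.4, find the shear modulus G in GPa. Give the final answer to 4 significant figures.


G = E / (2*(1+nu))
G = 194 / (2*(1+0.4))
G = 69.29 GPa


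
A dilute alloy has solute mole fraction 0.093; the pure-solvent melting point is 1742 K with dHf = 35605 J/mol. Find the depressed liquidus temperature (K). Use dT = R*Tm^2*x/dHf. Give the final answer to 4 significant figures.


dT = R*Tm^2*x / dHf
dT = 8.314 * 1742^2 * 0.093 / 35605
dT = 65.8989 K
T_new = 1742 - 65.8989 = 1676 K


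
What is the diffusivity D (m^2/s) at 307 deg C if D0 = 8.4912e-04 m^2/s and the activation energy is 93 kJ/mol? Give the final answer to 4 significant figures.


D = D0 * exp(-Qd / (R*T))
T = 580.15 K
D = 8.4912e-04 * exp(-93e3 / (8.314 * 580.15))
D = 3.592e-12 m^2/s


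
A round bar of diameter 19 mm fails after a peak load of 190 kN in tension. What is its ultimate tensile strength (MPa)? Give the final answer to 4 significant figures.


A0 = pi*(d/2)^2 = pi*(19/2)^2 = 283.529 mm^2
UTS = F_max / A0 = 190*1000 / 283.529
UTS = 670.1 MPa


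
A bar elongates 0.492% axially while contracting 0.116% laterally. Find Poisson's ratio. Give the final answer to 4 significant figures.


nu = -epsilon_lat / epsilon_axial
Lateral strain is contraction (negative), so using magnitudes:
nu = 0.116 / 0.492
nu = 0.2358


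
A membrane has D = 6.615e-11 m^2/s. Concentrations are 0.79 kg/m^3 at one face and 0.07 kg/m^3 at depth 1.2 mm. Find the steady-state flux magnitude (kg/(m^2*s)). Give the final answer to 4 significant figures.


J = -D * (dC/dx) = D * (C1 - C2) / dx
J = 6.615e-11 * (0.79 - 0.07) / 1.2e-03
J = 3.969e-08 kg/(m^2*s)


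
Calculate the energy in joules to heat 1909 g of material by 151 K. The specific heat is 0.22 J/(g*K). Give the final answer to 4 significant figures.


Q = m * cp * dT
Q = 1909 * 0.22 * 151
Q = 63420 J


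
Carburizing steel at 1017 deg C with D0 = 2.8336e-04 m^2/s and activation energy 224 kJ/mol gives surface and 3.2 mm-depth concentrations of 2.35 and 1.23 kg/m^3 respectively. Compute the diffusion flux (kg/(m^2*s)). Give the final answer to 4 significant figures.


Step 1: D = D0 * exp(-Qd/(R*T))
T = 1017 + 273.15 = 1290.15 K
D = 2.8336e-04 * exp(-224e3 / (8.314 * 1290.15)) = 2.41471e-13 m^2/s
Step 2: J = D * (C1 - C2) / dx
J = 2.41471e-13 * (2.35 - 1.23) / 3.2e-03
J = 8.451e-11 kg/(m^2*s)
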